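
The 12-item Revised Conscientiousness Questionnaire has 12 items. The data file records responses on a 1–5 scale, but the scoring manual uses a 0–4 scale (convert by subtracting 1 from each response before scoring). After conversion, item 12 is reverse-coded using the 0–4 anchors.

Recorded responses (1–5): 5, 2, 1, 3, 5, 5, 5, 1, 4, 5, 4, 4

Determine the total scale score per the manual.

30

Convert to 0–4: 4, 1, 0, 2, 4, 4, 4, 0, 3, 4, 3, 3
Reverse-coded (on a 0–4 scale, reversed = 4 − raw):
  item 12: 4 − 3 = 1
Scored: 4, 1, 0, 2, 4, 4, 4, 0, 3, 4, 3, 1
Total = 30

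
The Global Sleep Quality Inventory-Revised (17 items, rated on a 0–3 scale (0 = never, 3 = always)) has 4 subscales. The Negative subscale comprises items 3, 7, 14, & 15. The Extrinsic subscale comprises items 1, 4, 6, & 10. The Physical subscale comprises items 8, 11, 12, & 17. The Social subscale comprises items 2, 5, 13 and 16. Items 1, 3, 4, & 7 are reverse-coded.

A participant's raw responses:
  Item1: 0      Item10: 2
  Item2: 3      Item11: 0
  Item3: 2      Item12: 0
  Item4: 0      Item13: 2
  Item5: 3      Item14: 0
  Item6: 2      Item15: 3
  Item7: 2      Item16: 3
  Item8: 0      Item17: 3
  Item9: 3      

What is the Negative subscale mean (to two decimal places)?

1.25

Negative items: 3, 7, 14, 15.
Of these, items 3 and 7 are reverse-coded; on a 0–3 scale, reversed = 3 − raw.
  item 3: 3 − 2 = 1
  item 7: 3 − 2 = 1
  item 14: 0
  item 15: 3
Sum = 1 + 1 + 0 + 3 = 5
Mean = 5 / 4 = 1.25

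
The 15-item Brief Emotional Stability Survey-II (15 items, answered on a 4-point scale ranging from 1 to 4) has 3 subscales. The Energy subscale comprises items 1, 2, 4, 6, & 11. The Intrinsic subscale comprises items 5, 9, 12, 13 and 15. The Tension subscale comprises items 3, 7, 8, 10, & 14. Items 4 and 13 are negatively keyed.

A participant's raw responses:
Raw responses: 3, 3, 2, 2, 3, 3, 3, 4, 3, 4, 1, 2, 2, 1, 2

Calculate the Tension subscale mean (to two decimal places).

Tension items: 3, 7, 8, 10, 14.
  item 3: 2
  item 7: 3
  item 8: 4
  item 10: 4
  item 14: 1
Sum = 2 + 3 + 4 + 4 + 1 = 14
Mean = 14 / 5 = 2.80

2.80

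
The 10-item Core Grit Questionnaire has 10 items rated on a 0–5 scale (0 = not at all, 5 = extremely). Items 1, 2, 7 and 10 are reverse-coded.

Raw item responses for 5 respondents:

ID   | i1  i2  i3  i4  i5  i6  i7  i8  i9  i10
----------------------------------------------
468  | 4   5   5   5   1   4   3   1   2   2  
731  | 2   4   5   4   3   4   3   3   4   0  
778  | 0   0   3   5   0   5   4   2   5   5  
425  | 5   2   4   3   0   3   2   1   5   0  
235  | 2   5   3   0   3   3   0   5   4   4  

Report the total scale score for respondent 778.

31

Respondent 778 raw: 0, 0, 3, 5, 0, 5, 4, 2, 5, 5.
Reverse-coded (on a 0–5 scale, reversed = 5 − raw):
  item 1: 5 − 0 = 5
  item 2: 5 − 0 = 5
  item 3: 3
  item 4: 5
  item 5: 0
  item 6: 5
  item 7: 5 − 4 = 1
  item 8: 2
  item 9: 5
  item 10: 5 − 5 = 0
Sum = 5 + 5 + 3 + 5 + 0 + 5 + 1 + 2 + 5 + 0 = 31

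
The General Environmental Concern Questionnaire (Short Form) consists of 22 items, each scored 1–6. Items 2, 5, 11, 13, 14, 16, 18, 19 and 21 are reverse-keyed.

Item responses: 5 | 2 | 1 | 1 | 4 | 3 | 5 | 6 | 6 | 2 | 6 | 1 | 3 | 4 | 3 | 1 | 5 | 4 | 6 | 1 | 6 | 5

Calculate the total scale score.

71

Reversing items 2, 5, 11, 13, 14, 16, 18, 19, & 21 with 7 − raw:
Total = 5 + (7−2) + 1 + 1 + (7−4) + 3 + 5 + 6 + 6 + 2 + (7−6) + 1 + (7−3) + (7−4) + 3 + (7−1) + 5 + (7−4) + (7−6) + 1 + (7−6) + 5
      = 5 + 5 + 1 + 1 + 3 + 3 + 5 + 6 + 6 + 2 + 1 + 1 + 4 + 3 + 3 + 6 + 5 + 3 + 1 + 1 + 1 + 5 = 71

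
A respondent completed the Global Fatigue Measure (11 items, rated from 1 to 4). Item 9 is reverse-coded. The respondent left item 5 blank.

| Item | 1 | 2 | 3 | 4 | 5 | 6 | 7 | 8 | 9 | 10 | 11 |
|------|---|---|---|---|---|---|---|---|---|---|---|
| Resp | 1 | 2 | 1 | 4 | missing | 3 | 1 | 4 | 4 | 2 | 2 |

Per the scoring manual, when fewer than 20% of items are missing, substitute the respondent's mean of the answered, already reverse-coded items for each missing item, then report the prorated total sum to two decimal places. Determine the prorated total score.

Reverse-coded (reverse-coded value = 5 − response):
  item 9: 5 − 4 = 1
Completed scored items (10 of 11): 1, 2, 1, 4, 3, 1, 4, 1, 2, 2; sum = 21.
Person mean = 21 / 10 ≈ 2.1000
Prorated total = (21 / 10) × 11 = 23.10 (to 2 dp)

23.10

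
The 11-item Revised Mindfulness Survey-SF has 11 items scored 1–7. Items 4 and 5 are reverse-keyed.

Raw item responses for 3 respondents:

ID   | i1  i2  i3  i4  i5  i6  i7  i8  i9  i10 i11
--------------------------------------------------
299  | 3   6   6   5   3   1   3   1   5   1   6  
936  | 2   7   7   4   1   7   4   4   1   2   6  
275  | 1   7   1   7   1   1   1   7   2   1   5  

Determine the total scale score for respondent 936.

51

Respondent 936 raw: 2, 7, 7, 4, 1, 7, 4, 4, 1, 2, 6.
Reverse-coded (on a 1–7 scale, reversed = 8 − raw):
  item 1: 2
  item 2: 7
  item 3: 7
  item 4: 8 − 4 = 4
  item 5: 8 − 1 = 7
  item 6: 7
  item 7: 4
  item 8: 4
  item 9: 1
  item 10: 2
  item 11: 6
Sum = 2 + 7 + 7 + 4 + 7 + 7 + 4 + 4 + 1 + 2 + 6 = 51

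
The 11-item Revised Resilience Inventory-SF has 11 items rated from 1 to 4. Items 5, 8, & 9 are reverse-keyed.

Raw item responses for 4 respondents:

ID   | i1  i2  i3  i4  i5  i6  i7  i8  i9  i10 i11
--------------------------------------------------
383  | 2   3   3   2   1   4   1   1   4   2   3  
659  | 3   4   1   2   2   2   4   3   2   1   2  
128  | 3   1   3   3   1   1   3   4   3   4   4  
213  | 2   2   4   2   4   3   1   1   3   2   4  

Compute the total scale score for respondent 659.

Respondent 659 raw: 3, 4, 1, 2, 2, 2, 4, 3, 2, 1, 2.
Reverse-coded (reversed = (1+4) − raw = 5 − raw):
  item 1: 3
  item 2: 4
  item 3: 1
  item 4: 2
  item 5: 5 − 2 = 3
  item 6: 2
  item 7: 4
  item 8: 5 − 3 = 2
  item 9: 5 − 2 = 3
  item 10: 1
  item 11: 2
Sum = 3 + 4 + 1 + 2 + 3 + 2 + 4 + 2 + 3 + 1 + 2 = 27

27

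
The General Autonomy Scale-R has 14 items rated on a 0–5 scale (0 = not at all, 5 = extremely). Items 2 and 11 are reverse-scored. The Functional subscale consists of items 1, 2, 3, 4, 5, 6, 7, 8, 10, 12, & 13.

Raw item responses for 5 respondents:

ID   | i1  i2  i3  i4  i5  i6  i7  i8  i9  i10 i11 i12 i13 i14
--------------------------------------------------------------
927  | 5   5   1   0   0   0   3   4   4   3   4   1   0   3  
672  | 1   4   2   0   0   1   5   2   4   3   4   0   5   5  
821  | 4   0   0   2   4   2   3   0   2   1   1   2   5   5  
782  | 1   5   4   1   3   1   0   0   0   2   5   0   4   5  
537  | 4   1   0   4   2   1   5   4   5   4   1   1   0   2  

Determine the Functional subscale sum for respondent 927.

Respondent 927 raw: 5, 5, 1, 0, 0, 0, 3, 4, 4, 3, 4, 1, 0, 3.
Functional items: 1, 2, 3, 4, 5, 6, 7, 8, 10, 12, 13.
Reverse-coded (reverse-coded value = 5 − response):
  item 1: 5
  item 2: 5 − 5 = 0
  item 3: 1
  item 4: 0
  item 5: 0
  item 6: 0
  item 7: 3
  item 8: 4
  item 10: 3
  item 12: 1
  item 13: 0
Sum = 5 + 0 + 1 + 0 + 0 + 0 + 3 + 4 + 3 + 1 + 0 = 17

17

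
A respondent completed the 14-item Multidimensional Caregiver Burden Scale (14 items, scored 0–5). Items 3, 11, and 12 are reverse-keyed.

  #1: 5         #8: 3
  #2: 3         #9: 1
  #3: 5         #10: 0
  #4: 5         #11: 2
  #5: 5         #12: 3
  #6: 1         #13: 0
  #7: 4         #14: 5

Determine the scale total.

Apply reverse scoring (on a 0–5 scale, reversed = 5 − raw):
  item 3: 5 − 5 = 0
  item 11: 5 − 2 = 3
  item 12: 5 − 3 = 2
After reverse-coding: 5, 3, 0, 5, 5, 1, 4, 3, 1, 0, 3, 2, 0, 5
Total = 5 + 3 + 0 + 5 + 5 + 1 + 4 + 3 + 1 + 0 + 3 + 2 + 0 + 5 = 37

37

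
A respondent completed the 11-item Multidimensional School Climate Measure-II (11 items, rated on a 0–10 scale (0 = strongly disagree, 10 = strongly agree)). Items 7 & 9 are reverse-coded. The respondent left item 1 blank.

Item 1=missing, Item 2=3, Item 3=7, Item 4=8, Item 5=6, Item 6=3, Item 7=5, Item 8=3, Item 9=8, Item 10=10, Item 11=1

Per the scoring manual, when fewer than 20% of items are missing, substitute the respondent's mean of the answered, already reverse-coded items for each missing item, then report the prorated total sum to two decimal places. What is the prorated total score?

52.80

Reverse-coded (reversed = (0+10) − raw = 10 − raw):
  item 7: 10 − 5 = 5
  item 9: 10 − 8 = 2
Completed scored items (10 of 11): 3, 7, 8, 6, 3, 5, 3, 2, 10, 1; sum = 48.
Person mean = 48 / 10 ≈ 4.8000
Prorated total = (48 / 10) × 11 = 52.80 (to 2 dp)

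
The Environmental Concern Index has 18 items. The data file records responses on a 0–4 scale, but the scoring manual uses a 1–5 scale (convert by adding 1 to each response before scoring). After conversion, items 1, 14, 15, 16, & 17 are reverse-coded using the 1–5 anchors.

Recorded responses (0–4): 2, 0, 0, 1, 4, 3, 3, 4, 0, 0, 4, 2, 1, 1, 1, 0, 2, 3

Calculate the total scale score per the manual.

Convert to 1–5: 3, 1, 1, 2, 5, 4, 4, 5, 1, 1, 5, 3, 2, 2, 2, 1, 3, 4
Reverse-coded (reversed = (1+5) − raw = 6 − raw):
  item 1: 6 − 3 = 3
  item 14: 6 − 2 = 4
  item 15: 6 − 2 = 4
  item 16: 6 − 1 = 5
  item 17: 6 − 3 = 3
Scored: 3, 1, 1, 2, 5, 4, 4, 5, 1, 1, 5, 3, 2, 4, 4, 5, 3, 4
Total = 57

57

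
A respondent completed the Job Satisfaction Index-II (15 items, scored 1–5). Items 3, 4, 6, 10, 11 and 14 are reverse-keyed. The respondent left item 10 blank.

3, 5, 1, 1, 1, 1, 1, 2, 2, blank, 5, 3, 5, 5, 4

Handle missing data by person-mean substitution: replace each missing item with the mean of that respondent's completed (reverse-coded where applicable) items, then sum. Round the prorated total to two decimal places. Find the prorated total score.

46.07

Reverse-coded (reversed = (1+5) − raw = 6 − raw):
  item 3: 6 − 1 = 5
  item 4: 6 − 1 = 5
  item 6: 6 − 1 = 5
  item 11: 6 − 5 = 1
  item 14: 6 − 5 = 1
Completed scored items (14 of 15): 3, 5, 5, 5, 1, 5, 1, 2, 2, 1, 3, 5, 1, 4; sum = 43.
Person mean = 43 / 14 ≈ 3.0714
Prorated total = (43 / 14) × 15 = 46.07 (to 2 dp)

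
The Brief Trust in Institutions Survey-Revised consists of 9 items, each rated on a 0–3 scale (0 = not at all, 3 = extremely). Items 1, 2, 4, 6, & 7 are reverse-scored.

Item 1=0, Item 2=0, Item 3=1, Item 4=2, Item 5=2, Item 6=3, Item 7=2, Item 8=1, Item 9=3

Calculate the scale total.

Raw sum = 14. Reverse-scored items: 1, 2, 4, 6, 7; their raw sum = 7.
Each reversal replaces raw with 3 − raw, changing the total by 3 − 2·raw per item.
Total = 14 + 5·3 − 2·7 = 14 + 15 − 14 = 15

15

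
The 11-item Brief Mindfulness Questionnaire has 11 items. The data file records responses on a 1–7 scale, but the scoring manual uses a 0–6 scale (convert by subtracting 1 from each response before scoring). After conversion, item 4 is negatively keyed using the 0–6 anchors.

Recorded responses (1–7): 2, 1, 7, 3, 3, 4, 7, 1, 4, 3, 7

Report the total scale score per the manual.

33

Convert to 0–6: 1, 0, 6, 2, 2, 3, 6, 0, 3, 2, 6
Reverse-coded (reversed = (0+6) − raw = 6 − raw):
  item 4: 6 − 2 = 4
Scored: 1, 0, 6, 4, 2, 3, 6, 0, 3, 2, 6
Total = 33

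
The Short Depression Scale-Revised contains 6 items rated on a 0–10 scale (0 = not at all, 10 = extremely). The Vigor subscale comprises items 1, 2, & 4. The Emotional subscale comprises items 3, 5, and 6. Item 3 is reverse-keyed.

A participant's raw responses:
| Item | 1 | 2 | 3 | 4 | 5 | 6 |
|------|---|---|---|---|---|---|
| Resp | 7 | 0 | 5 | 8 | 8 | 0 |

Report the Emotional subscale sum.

Emotional items: 3, 5, 6.
Of these, item 3 is reverse-keyed; reversed = (0+10) − raw = 10 − raw.
  item 3: 10 − 5 = 5
  item 5: 8
  item 6: 0
Sum = 5 + 8 + 0 = 13

13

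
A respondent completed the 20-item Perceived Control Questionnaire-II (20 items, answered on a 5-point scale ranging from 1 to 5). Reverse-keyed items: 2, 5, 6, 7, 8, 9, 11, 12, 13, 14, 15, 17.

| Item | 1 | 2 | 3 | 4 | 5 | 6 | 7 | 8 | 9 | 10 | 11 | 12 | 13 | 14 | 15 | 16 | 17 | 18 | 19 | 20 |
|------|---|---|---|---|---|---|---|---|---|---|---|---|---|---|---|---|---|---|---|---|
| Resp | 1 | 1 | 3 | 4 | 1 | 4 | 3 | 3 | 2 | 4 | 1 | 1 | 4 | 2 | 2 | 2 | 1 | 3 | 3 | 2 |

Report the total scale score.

Reverse-keyed items use 6 − raw:
  item 2: 6 − 1 = 5
  item 5: 6 − 1 = 5
  item 6: 6 − 4 = 2
  item 7: 6 − 3 = 3
  item 8: 6 − 3 = 3
  item 9: 6 − 2 = 4
  item 11: 6 − 1 = 5
  item 12: 6 − 1 = 5
  item 13: 6 − 4 = 2
  item 14: 6 − 2 = 4
  item 15: 6 − 2 = 4
  item 17: 6 − 1 = 5
Scored items: 1, 5, 3, 4, 5, 2, 3, 3, 4, 4, 5, 5, 2, 4, 4, 2, 5, 3, 3, 2
Total = 1 + 5 + 3 + 4 + 5 + 2 + 3 + 3 + 4 + 4 + 5 + 5 + 2 + 4 + 4 + 2 + 5 + 3 + 3 + 2 = 69

69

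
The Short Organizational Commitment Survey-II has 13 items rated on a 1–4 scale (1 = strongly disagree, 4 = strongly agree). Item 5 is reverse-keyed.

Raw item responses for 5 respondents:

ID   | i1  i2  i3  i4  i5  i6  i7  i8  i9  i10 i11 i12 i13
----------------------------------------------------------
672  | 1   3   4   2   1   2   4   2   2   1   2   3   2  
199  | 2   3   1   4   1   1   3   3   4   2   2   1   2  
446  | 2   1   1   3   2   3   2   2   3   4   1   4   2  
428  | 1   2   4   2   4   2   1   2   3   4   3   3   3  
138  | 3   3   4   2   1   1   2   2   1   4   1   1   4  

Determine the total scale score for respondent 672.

32

Respondent 672 raw: 1, 3, 4, 2, 1, 2, 4, 2, 2, 1, 2, 3, 2.
Reverse-coded (reverse-coded value = 5 − response):
  item 1: 1
  item 2: 3
  item 3: 4
  item 4: 2
  item 5: 5 − 1 = 4
  item 6: 2
  item 7: 4
  item 8: 2
  item 9: 2
  item 10: 1
  item 11: 2
  item 12: 3
  item 13: 2
Sum = 1 + 3 + 4 + 2 + 4 + 2 + 4 + 2 + 2 + 1 + 2 + 3 + 2 = 32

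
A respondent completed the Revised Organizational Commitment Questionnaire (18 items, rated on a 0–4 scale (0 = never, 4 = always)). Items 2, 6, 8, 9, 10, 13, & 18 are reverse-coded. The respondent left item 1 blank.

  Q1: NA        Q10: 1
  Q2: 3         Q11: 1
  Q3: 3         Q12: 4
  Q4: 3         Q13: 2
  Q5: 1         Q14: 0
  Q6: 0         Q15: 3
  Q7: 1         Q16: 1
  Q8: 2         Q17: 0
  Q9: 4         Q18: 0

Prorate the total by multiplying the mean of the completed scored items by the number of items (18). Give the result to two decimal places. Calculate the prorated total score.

34.94

Reverse-coded (on a 0–4 scale, reversed = 4 − raw):
  item 2: 4 − 3 = 1
  item 6: 4 − 0 = 4
  item 8: 4 − 2 = 2
  item 9: 4 − 4 = 0
  item 10: 4 − 1 = 3
  item 13: 4 − 2 = 2
  item 18: 4 − 0 = 4
Completed scored items (17 of 18): 1, 3, 3, 1, 4, 1, 2, 0, 3, 1, 4, 2, 0, 3, 1, 0, 4; sum = 33.
Person mean = 33 / 17 ≈ 1.9412
Prorated total = (33 / 17) × 18 = 34.94 (to 2 dp)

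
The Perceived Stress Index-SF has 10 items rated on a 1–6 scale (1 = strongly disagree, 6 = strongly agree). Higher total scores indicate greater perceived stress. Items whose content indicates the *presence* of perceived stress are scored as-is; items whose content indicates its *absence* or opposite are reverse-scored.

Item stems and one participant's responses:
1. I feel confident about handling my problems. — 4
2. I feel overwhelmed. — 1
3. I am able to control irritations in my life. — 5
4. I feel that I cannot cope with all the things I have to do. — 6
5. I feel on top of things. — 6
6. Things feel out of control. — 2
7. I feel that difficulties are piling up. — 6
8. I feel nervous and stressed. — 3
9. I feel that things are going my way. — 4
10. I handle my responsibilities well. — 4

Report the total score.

Items 1, 3, 5, 9, 10 describe the absence/opposite of perceived stress → reverse-score.
on a 1–6 scale, reversed = 7 − raw.
  item 1: 7 − 4 = 3
  item 2: 1
  item 3: 7 − 5 = 2
  item 4: 6
  item 5: 7 − 6 = 1
  item 6: 2
  item 7: 6
  item 8: 3
  item 9: 7 − 4 = 3
  item 10: 7 − 4 = 3
Total = 3 + 1 + 2 + 6 + 1 + 2 + 6 + 3 + 3 + 3 = 30

30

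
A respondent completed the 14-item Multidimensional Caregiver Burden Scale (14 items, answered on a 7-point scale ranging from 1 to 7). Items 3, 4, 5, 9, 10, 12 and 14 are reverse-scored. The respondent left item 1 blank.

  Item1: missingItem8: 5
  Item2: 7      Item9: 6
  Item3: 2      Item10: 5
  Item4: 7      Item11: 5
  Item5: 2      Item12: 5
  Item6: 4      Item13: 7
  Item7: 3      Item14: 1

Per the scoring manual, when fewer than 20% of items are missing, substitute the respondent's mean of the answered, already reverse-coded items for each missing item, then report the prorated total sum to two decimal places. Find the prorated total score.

Reverse-coded (reverse-coded value = 8 − response):
  item 3: 8 − 2 = 6
  item 4: 8 − 7 = 1
  item 5: 8 − 2 = 6
  item 9: 8 − 6 = 2
  item 10: 8 − 5 = 3
  item 12: 8 − 5 = 3
  item 14: 8 − 1 = 7
Completed scored items (13 of 14): 7, 6, 1, 6, 4, 3, 5, 2, 3, 5, 3, 7, 7; sum = 59.
Person mean = 59 / 13 ≈ 4.5385
Prorated total = (59 / 13) × 14 = 63.54 (to 2 dp)

63.54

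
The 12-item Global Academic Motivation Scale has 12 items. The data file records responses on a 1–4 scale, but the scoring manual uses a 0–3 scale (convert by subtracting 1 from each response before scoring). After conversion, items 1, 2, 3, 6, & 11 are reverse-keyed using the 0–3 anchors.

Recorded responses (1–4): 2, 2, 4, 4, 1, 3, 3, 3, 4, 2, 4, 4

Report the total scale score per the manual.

Convert to 0–3: 1, 1, 3, 3, 0, 2, 2, 2, 3, 1, 3, 3
Reverse-coded (reverse-coded value = 3 − response):
  item 1: 3 − 1 = 2
  item 2: 3 − 1 = 2
  item 3: 3 − 3 = 0
  item 6: 3 − 2 = 1
  item 11: 3 − 3 = 0
Scored: 2, 2, 0, 3, 0, 1, 2, 2, 3, 1, 0, 3
Total = 19

19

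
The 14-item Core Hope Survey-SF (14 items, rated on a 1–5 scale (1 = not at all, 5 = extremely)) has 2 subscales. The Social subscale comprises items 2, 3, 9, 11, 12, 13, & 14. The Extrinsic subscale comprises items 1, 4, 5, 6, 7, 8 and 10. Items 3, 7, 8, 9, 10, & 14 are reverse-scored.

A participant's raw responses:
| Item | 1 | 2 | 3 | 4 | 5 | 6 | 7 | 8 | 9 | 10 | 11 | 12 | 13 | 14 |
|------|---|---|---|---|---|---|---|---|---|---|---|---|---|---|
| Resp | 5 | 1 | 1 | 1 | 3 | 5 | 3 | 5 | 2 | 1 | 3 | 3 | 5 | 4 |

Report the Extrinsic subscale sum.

23

Extrinsic items: 1, 4, 5, 6, 7, 8, 10.
Of these, items 7, 8, and 10 are reverse-scored; reverse-coded value = 6 − response.
  item 1: 5
  item 4: 1
  item 5: 3
  item 6: 5
  item 7: 6 − 3 = 3
  item 8: 6 − 5 = 1
  item 10: 6 − 1 = 5
Sum = 5 + 1 + 3 + 5 + 3 + 1 + 5 = 23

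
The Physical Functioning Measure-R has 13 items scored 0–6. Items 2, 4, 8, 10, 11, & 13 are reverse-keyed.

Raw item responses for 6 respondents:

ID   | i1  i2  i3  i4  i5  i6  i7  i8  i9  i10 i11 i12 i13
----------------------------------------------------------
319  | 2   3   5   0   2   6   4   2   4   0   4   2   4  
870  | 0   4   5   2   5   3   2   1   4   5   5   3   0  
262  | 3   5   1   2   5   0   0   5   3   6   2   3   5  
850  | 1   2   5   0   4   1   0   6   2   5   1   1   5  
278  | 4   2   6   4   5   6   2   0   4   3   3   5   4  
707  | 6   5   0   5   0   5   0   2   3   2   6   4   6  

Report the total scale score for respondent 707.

28

Respondent 707 raw: 6, 5, 0, 5, 0, 5, 0, 2, 3, 2, 6, 4, 6.
Reverse-coded (reversed = (0+6) − raw = 6 − raw):
  item 1: 6
  item 2: 6 − 5 = 1
  item 3: 0
  item 4: 6 − 5 = 1
  item 5: 0
  item 6: 5
  item 7: 0
  item 8: 6 − 2 = 4
  item 9: 3
  item 10: 6 − 2 = 4
  item 11: 6 − 6 = 0
  item 12: 4
  item 13: 6 − 6 = 0
Sum = 6 + 1 + 0 + 1 + 0 + 5 + 0 + 4 + 3 + 4 + 0 + 4 + 0 = 28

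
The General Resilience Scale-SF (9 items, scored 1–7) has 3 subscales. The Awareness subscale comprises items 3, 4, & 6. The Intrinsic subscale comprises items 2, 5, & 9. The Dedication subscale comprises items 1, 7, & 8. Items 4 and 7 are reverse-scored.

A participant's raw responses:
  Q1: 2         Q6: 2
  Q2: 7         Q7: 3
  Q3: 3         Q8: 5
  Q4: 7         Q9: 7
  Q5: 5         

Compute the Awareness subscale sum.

6

Awareness items: 3, 4, 6.
Of these, item 4 is reverse-scored; reversed = (1+7) − raw = 8 − raw.
  item 3: 3
  item 4: 8 − 7 = 1
  item 6: 2
Sum = 3 + 1 + 2 = 6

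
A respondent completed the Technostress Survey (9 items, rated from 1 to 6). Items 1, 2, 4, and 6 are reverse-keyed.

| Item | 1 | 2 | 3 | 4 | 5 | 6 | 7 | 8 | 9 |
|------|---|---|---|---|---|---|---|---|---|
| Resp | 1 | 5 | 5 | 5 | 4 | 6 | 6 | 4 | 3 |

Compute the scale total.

33

Reversing items 1, 2, 4, and 6 with 7 − raw:
Total = (7−1) + (7−5) + 5 + (7−5) + 4 + (7−6) + 6 + 4 + 3
      = 6 + 2 + 5 + 2 + 4 + 1 + 6 + 4 + 3 = 33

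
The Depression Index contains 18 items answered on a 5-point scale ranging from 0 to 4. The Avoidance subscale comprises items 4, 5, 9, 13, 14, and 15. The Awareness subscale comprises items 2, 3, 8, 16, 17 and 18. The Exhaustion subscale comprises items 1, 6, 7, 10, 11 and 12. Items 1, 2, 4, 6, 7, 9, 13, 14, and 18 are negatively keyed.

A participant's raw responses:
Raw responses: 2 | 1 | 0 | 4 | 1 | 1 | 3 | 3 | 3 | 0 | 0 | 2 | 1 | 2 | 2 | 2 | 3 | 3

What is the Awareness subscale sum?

Awareness items: 2, 3, 8, 16, 17, 18.
Of these, items 2 and 18 are negatively keyed; reverse-coded value = 4 − response.
  item 2: 4 − 1 = 3
  item 3: 0
  item 8: 3
  item 16: 2
  item 17: 3
  item 18: 4 − 3 = 1
Sum = 3 + 0 + 3 + 2 + 3 + 1 = 12

12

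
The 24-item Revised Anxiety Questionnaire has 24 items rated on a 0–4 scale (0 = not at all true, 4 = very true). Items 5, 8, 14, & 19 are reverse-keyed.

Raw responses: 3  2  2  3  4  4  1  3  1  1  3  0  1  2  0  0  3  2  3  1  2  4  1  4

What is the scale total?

42

Reverse-coded items (reverse-coded value = 4 − response):
  item 5: 4 − 4 = 0
  item 8: 4 − 3 = 1
  item 14: 4 − 2 = 2
  item 19: 4 − 3 = 1
Scored responses: 3, 2, 2, 3, 0, 4, 1, 1, 1, 1, 3, 0, 1, 2, 0, 0, 3, 2, 1, 1, 2, 4, 1, 4
Total = 3 + 2 + 2 + 3 + 0 + 4 + 1 + 1 + 1 + 1 + 3 + 0 + 1 + 2 + 0 + 0 + 3 + 2 + 1 + 1 + 2 + 4 + 1 + 4 = 42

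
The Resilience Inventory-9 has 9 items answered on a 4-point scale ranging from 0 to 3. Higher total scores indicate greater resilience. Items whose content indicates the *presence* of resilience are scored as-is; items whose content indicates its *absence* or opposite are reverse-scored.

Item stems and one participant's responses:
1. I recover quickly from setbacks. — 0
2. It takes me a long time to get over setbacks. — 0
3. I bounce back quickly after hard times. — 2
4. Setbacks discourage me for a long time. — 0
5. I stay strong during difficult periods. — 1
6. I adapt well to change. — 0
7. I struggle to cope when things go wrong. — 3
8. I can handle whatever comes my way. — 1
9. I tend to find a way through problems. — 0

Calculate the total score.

10

Items 2, 4, 7 describe the absence/opposite of resilience → reverse-score.
on a 0–3 scale, reversed = 3 − raw.
  item 1: 0
  item 2: 3 − 0 = 3
  item 3: 2
  item 4: 3 − 0 = 3
  item 5: 1
  item 6: 0
  item 7: 3 − 3 = 0
  item 8: 1
  item 9: 0
Total = 0 + 3 + 2 + 3 + 1 + 0 + 0 + 1 + 0 = 10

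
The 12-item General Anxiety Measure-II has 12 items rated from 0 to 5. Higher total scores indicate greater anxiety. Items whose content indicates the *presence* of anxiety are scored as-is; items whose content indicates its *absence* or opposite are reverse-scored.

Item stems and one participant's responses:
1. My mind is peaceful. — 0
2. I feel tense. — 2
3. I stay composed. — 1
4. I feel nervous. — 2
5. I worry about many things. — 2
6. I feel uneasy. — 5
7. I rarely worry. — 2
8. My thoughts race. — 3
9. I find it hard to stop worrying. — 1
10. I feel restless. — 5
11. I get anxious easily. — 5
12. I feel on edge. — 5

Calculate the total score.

42

Items 1, 3, 7 describe the absence/opposite of anxiety → reverse-score.
on a 0–5 scale, reversed = 5 − raw.
  item 1: 5 − 0 = 5
  item 2: 2
  item 3: 5 − 1 = 4
  item 4: 2
  item 5: 2
  item 6: 5
  item 7: 5 − 2 = 3
  item 8: 3
  item 9: 1
  item 10: 5
  item 11: 5
  item 12: 5
Total = 5 + 2 + 4 + 2 + 2 + 5 + 3 + 3 + 1 + 5 + 5 + 5 = 42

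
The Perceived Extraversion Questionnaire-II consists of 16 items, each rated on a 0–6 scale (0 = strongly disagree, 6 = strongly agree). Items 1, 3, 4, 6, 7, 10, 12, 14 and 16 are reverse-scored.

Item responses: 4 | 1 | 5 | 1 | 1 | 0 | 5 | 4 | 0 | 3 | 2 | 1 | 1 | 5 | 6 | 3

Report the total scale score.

Reverse-scored items use 6 − raw:
  item 1: 6 − 4 = 2
  item 3: 6 − 5 = 1
  item 4: 6 − 1 = 5
  item 6: 6 − 0 = 6
  item 7: 6 − 5 = 1
  item 10: 6 − 3 = 3
  item 12: 6 − 1 = 5
  item 14: 6 − 5 = 1
  item 16: 6 − 3 = 3
Scored responses: 2, 1, 1, 5, 1, 6, 1, 4, 0, 3, 2, 5, 1, 1, 6, 3
Total = 2 + 1 + 1 + 5 + 1 + 6 + 1 + 4 + 0 + 3 + 2 + 5 + 1 + 1 + 6 + 3 = 42

42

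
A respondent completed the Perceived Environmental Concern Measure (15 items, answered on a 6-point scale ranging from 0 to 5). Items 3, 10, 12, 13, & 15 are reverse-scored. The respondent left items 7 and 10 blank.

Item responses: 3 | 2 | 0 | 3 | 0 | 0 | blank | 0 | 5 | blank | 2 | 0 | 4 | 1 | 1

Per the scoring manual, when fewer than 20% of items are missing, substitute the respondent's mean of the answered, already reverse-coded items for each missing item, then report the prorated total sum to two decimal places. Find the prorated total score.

35.77

Reverse-coded (reversed = (0+5) − raw = 5 − raw):
  item 3: 5 − 0 = 5
  item 12: 5 − 0 = 5
  item 13: 5 − 4 = 1
  item 15: 5 − 1 = 4
Completed scored items (13 of 15): 3, 2, 5, 3, 0, 0, 0, 5, 2, 5, 1, 1, 4; sum = 31.
Person mean = 31 / 13 ≈ 2.3846
Prorated total = (31 / 13) × 15 = 35.77 (to 2 dp)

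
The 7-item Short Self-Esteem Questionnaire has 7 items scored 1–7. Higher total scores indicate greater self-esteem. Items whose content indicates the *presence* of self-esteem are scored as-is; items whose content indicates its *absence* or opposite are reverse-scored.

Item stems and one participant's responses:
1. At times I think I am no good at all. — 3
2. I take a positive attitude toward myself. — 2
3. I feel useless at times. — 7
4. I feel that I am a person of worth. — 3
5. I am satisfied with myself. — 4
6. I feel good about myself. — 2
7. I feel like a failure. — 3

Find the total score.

22

Items 1, 3, 7 describe the absence/opposite of self-esteem → reverse-score.
on a 1–7 scale, reversed = 8 − raw.
  item 1: 8 − 3 = 5
  item 2: 2
  item 3: 8 − 7 = 1
  item 4: 3
  item 5: 4
  item 6: 2
  item 7: 8 − 3 = 5
Total = 5 + 2 + 1 + 3 + 4 + 2 + 5 = 22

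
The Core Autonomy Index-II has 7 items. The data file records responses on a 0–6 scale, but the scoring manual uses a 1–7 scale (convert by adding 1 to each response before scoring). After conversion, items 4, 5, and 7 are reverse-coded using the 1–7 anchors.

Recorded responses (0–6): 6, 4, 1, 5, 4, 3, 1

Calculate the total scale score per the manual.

29

Convert to 1–7: 7, 5, 2, 6, 5, 4, 2
Reverse-coded (on a 1–7 scale, reversed = 8 − raw):
  item 4: 8 − 6 = 2
  item 5: 8 − 5 = 3
  item 7: 8 − 2 = 6
Scored: 7, 5, 2, 2, 3, 4, 6
Total = 29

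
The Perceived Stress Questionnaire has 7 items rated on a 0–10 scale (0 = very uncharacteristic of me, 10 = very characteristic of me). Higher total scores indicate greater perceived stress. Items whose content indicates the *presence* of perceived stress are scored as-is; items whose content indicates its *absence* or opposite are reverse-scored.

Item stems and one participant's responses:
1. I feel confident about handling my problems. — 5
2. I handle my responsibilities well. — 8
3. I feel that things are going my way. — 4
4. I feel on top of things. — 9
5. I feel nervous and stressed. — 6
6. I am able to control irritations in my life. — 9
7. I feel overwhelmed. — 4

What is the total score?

Items 1, 2, 3, 4, 6 describe the absence/opposite of perceived stress → reverse-score.
on a 0–10 scale, reversed = 10 − raw.
  item 1: 10 − 5 = 5
  item 2: 10 − 8 = 2
  item 3: 10 − 4 = 6
  item 4: 10 − 9 = 1
  item 5: 6
  item 6: 10 − 9 = 1
  item 7: 4
Total = 5 + 2 + 6 + 1 + 6 + 1 + 4 = 25

25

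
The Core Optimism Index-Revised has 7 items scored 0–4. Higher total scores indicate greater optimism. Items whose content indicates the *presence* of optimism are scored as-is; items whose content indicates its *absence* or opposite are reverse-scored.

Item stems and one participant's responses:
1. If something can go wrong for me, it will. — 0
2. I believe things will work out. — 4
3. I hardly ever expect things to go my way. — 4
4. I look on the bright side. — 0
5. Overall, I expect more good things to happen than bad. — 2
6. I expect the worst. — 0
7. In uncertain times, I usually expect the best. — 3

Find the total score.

Items 1, 3, 6 describe the absence/opposite of optimism → reverse-score.
on a 0–4 scale, reversed = 4 − raw.
  item 1: 4 − 0 = 4
  item 2: 4
  item 3: 4 − 4 = 0
  item 4: 0
  item 5: 2
  item 6: 4 − 0 = 4
  item 7: 3
Total = 4 + 4 + 0 + 0 + 2 + 4 + 3 = 17

17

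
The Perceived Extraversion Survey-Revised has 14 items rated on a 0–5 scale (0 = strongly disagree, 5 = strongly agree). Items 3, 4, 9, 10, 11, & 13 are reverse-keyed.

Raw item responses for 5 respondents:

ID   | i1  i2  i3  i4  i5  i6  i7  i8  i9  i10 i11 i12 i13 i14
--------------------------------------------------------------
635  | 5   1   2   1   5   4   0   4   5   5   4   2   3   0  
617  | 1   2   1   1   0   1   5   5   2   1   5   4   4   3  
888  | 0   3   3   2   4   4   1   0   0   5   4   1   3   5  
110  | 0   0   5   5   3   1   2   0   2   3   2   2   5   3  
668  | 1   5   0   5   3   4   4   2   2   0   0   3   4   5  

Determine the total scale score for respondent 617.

Respondent 617 raw: 1, 2, 1, 1, 0, 1, 5, 5, 2, 1, 5, 4, 4, 3.
Reverse-coded (on a 0–5 scale, reversed = 5 − raw):
  item 1: 1
  item 2: 2
  item 3: 5 − 1 = 4
  item 4: 5 − 1 = 4
  item 5: 0
  item 6: 1
  item 7: 5
  item 8: 5
  item 9: 5 − 2 = 3
  item 10: 5 − 1 = 4
  item 11: 5 − 5 = 0
  item 12: 4
  item 13: 5 − 4 = 1
  item 14: 3
Sum = 1 + 2 + 4 + 4 + 0 + 1 + 5 + 5 + 3 + 4 + 0 + 4 + 1 + 3 = 37

37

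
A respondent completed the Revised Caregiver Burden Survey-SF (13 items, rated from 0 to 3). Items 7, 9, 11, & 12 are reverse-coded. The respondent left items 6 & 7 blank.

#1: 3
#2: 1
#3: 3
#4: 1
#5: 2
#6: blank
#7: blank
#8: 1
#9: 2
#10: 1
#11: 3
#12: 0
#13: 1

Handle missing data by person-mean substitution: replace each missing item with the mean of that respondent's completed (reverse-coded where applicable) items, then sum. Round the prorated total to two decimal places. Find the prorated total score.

Reverse-coded (on a 0–3 scale, reversed = 3 − raw):
  item 9: 3 − 2 = 1
  item 11: 3 − 3 = 0
  item 12: 3 − 0 = 3
Completed scored items (11 of 13): 3, 1, 3, 1, 2, 1, 1, 1, 0, 3, 1; sum = 17.
Person mean = 17 / 11 ≈ 1.5455
Prorated total = (17 / 11) × 13 = 20.09 (to 2 dp)

20.09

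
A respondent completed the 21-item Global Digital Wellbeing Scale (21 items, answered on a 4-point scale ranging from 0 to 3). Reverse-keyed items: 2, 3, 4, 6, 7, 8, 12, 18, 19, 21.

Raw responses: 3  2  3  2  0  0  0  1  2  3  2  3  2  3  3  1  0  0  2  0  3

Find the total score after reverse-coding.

33

Raw sum = 35. Reverse-keyed items: 2, 3, 4, 6, 7, 8, 12, 18, 19, 21; their raw sum = 16.
Each reversal replaces raw with 3 − raw, changing the total by 3 − 2·raw per item.
Total = 35 + 10·3 − 2·16 = 35 + 30 − 32 = 33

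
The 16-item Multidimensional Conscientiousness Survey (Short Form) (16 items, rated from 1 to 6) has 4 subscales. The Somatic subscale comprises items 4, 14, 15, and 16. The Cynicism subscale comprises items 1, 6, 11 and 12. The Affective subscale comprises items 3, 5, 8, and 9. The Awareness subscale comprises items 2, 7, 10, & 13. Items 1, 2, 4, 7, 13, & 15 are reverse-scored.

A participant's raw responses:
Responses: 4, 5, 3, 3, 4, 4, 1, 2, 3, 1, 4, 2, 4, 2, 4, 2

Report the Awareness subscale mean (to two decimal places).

Awareness items: 2, 7, 10, 13.
Of these, items 2, 7 and 13 are reverse-scored; reversed = (1+6) − raw = 7 − raw.
  item 2: 7 − 5 = 2
  item 7: 7 − 1 = 6
  item 10: 1
  item 13: 7 − 4 = 3
Sum = 2 + 6 + 1 + 3 = 12
Mean = 12 / 4 = 3.00

3.00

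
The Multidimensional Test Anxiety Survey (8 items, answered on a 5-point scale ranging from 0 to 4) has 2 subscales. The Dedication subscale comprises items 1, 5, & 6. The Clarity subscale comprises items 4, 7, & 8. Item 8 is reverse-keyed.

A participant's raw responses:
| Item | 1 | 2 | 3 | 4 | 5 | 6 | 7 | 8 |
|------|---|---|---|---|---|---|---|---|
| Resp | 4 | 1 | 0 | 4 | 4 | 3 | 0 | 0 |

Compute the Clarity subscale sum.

8

Clarity items: 4, 7, 8.
Of these, item 8 is reverse-keyed; reverse-coded value = 4 − response.
  item 4: 4
  item 7: 0
  item 8: 4 − 0 = 4
Sum = 4 + 0 + 4 = 8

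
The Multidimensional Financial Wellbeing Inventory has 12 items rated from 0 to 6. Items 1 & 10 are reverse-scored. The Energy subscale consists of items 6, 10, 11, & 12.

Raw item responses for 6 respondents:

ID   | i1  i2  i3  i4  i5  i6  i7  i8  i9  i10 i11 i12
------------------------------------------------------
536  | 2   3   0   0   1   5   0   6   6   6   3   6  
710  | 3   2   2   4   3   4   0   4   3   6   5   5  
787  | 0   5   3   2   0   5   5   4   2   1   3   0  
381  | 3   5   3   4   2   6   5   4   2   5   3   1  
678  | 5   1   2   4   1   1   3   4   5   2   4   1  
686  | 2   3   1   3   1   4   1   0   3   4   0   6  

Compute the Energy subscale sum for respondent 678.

10

Respondent 678 raw: 5, 1, 2, 4, 1, 1, 3, 4, 5, 2, 4, 1.
Energy items: 6, 10, 11, 12.
Reverse-coded (reversed = (0+6) − raw = 6 − raw):
  item 6: 1
  item 10: 6 − 2 = 4
  item 11: 4
  item 12: 1
Sum = 1 + 4 + 4 + 1 = 10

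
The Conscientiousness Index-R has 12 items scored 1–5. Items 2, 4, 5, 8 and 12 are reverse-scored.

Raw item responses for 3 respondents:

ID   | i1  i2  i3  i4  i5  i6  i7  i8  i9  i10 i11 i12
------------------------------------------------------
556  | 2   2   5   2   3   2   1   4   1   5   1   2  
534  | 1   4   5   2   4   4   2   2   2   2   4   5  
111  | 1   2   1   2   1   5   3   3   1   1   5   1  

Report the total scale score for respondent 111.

38

Respondent 111 raw: 1, 2, 1, 2, 1, 5, 3, 3, 1, 1, 5, 1.
Reverse-coded (reversed = (1+5) − raw = 6 − raw):
  item 1: 1
  item 2: 6 − 2 = 4
  item 3: 1
  item 4: 6 − 2 = 4
  item 5: 6 − 1 = 5
  item 6: 5
  item 7: 3
  item 8: 6 − 3 = 3
  item 9: 1
  item 10: 1
  item 11: 5
  item 12: 6 − 1 = 5
Sum = 1 + 4 + 1 + 4 + 5 + 5 + 3 + 3 + 1 + 1 + 5 + 5 = 38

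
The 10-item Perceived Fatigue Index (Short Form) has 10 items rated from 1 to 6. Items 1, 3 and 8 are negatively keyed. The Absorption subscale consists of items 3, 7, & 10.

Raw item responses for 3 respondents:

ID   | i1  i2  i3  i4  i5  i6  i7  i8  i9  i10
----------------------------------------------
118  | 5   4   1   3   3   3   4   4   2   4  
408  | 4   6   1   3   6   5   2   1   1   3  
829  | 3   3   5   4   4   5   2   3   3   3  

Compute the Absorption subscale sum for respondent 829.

7

Respondent 829 raw: 3, 3, 5, 4, 4, 5, 2, 3, 3, 3.
Absorption items: 3, 7, 10.
Reverse-coded (reverse-coded value = 7 − response):
  item 3: 7 − 5 = 2
  item 7: 2
  item 10: 3
Sum = 2 + 2 + 3 = 7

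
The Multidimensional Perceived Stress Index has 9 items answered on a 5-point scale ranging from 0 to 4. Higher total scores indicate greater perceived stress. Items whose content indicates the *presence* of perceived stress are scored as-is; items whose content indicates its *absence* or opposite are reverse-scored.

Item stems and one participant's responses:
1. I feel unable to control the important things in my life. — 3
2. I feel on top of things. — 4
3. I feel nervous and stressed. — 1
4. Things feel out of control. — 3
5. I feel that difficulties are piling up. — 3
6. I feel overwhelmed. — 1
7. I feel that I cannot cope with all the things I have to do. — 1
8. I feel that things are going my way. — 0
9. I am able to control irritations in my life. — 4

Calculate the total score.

16

Items 2, 8, 9 describe the absence/opposite of perceived stress → reverse-score.
reversed = (0+4) − raw = 4 − raw.
  item 1: 3
  item 2: 4 − 4 = 0
  item 3: 1
  item 4: 3
  item 5: 3
  item 6: 1
  item 7: 1
  item 8: 4 − 0 = 4
  item 9: 4 − 4 = 0
Total = 3 + 0 + 1 + 3 + 3 + 1 + 1 + 4 + 0 = 16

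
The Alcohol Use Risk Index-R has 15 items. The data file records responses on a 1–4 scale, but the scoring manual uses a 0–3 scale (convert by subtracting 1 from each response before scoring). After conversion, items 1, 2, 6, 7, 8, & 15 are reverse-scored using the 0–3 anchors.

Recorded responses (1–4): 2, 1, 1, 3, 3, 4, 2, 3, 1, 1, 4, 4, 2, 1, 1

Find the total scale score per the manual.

Convert to 0–3: 1, 0, 0, 2, 2, 3, 1, 2, 0, 0, 3, 3, 1, 0, 0
Reverse-coded (on a 0–3 scale, reversed = 3 − raw):
  item 1: 3 − 1 = 2
  item 2: 3 − 0 = 3
  item 6: 3 − 3 = 0
  item 7: 3 − 1 = 2
  item 8: 3 − 2 = 1
  item 15: 3 − 0 = 3
Scored: 2, 3, 0, 2, 2, 0, 2, 1, 0, 0, 3, 3, 1, 0, 3
Total = 22

22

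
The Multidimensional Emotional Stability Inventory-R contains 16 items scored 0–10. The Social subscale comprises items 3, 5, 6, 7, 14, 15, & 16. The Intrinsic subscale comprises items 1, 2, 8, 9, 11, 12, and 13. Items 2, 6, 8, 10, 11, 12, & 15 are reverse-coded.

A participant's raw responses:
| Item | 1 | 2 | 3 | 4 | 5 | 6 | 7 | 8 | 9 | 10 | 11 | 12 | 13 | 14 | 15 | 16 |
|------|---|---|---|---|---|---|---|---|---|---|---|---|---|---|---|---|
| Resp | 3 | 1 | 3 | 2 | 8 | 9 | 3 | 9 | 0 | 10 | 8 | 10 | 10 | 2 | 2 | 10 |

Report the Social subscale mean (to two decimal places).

Social items: 3, 5, 6, 7, 14, 15, 16.
Of these, items 6 & 15 are reverse-coded; on a 0–10 scale, reversed = 10 − raw.
  item 3: 3
  item 5: 8
  item 6: 10 − 9 = 1
  item 7: 3
  item 14: 2
  item 15: 10 − 2 = 8
  item 16: 10
Sum = 3 + 8 + 1 + 3 + 2 + 8 + 10 = 35
Mean = 35 / 7 = 5.00

5.00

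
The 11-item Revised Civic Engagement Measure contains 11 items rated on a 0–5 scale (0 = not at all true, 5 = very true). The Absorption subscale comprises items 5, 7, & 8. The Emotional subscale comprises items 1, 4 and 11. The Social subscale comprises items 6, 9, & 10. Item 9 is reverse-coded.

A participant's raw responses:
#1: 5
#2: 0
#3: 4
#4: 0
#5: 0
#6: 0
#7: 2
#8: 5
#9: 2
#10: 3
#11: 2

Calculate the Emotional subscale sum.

7

Emotional items: 1, 4, 11.
  item 1: 5
  item 4: 0
  item 11: 2
Sum = 5 + 0 + 2 = 7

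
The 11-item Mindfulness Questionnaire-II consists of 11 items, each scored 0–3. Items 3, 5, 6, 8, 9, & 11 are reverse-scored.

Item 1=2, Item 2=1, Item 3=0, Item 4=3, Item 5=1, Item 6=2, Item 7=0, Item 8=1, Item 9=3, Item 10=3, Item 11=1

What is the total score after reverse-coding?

19

Reversing items 3, 5, 6, 8, 9 and 11 with 3 − raw:
Total = 2 + 1 + (3−0) + 3 + (3−1) + (3−2) + 0 + (3−1) + (3−3) + 3 + (3−1)
      = 2 + 1 + 3 + 3 + 2 + 1 + 0 + 2 + 0 + 3 + 2 = 19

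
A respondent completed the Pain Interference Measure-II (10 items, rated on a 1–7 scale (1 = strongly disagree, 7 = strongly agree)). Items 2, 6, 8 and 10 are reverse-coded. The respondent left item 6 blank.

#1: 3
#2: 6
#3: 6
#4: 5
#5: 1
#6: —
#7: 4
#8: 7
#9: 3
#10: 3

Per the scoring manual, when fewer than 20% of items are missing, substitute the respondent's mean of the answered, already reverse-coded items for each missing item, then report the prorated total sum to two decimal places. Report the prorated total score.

Reverse-coded (reversed = (1+7) − raw = 8 − raw):
  item 2: 8 − 6 = 2
  item 8: 8 − 7 = 1
  item 10: 8 − 3 = 5
Completed scored items (9 of 10): 3, 2, 6, 5, 1, 4, 1, 3, 5; sum = 30.
Person mean = 30 / 9 ≈ 3.3333
Prorated total = (30 / 9) × 10 = 33.33 (to 2 dp)

33.33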